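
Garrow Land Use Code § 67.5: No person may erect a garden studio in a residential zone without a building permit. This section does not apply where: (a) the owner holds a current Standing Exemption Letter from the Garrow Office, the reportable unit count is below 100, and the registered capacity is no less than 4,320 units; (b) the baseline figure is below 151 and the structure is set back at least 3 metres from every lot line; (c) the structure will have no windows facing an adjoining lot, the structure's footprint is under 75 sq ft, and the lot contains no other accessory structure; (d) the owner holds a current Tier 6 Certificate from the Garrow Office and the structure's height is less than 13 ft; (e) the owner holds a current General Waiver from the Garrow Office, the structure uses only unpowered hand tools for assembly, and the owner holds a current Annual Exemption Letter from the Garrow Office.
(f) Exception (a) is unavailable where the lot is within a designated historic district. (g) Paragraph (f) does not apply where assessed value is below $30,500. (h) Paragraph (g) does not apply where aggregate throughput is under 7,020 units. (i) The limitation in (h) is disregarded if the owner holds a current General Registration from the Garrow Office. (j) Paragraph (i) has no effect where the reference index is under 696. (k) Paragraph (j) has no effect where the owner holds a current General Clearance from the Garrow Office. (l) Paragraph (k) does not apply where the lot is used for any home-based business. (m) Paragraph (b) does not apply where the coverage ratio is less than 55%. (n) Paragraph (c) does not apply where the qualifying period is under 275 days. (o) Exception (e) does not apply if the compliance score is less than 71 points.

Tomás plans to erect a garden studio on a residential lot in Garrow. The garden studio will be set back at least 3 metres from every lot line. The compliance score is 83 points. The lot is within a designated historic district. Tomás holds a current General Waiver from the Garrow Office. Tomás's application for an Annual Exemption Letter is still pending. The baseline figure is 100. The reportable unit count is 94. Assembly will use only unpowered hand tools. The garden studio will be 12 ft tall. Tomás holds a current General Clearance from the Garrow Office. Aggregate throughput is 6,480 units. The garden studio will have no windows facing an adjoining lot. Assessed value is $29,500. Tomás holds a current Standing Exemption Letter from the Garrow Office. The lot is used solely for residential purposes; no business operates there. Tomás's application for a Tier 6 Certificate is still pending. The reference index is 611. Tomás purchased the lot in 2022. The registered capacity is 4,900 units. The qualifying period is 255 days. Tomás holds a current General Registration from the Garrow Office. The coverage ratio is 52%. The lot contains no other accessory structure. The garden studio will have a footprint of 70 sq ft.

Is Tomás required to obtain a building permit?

No — exception (a) applies; Tomás does not need a building permit.

All of (a)'s requirements are met (a current Standing Exemption Letter is held; the reportable unit count is 94, below the 100 limit; the registered capacity is 4,900 units, meeting the 4,320 units threshold). Considering the limiting provisions: (f) is engaged (the lot is in a historic district), but is itself disapplied by (g): (g) operates against (f): assessed value is $29,500, below the $30,500 limit. (h) would limit (g) — aggregate throughput is 6,480 units, under the 7,020 units limit — but (i) sets (h) aside: (i) operates against (h): a current General Registration is held. (j) applies (the reference index is 611, under the 696 limit), but is set aside by (k): (k) applies — a current General Clearance is held. (l), which would lift (k), is inapplicable — the lot is solely residential. So (a) applies.
Exception (b) is satisfied on its face — the baseline figure is 100, below the 151 limit; the setback is at least 3 m on every side. Turning to paragraph (m): (m) operates against (b): the coverage ratio is 52%, less than the 55% limit. So (b) is unavailable.
Exception (c)'s conditions are all satisfied: no windows face an adjoining lot; the structure's footprint is 70 sq ft, under the 75 sq ft limit; the lot has no other accessory structure. Turning to paragraph (n): (n) operates against (c): the qualifying period is 255 days, under the 275 days limit. (c) is therefore removed.
Exception (d) requires that the owner holds a current Tier 6 Certificate from the Garrow Office; but the Tier 6 Certificate is not current, so (d) is unavailable.
Exception (e) fails — there is no Annual Exemption Letter in force.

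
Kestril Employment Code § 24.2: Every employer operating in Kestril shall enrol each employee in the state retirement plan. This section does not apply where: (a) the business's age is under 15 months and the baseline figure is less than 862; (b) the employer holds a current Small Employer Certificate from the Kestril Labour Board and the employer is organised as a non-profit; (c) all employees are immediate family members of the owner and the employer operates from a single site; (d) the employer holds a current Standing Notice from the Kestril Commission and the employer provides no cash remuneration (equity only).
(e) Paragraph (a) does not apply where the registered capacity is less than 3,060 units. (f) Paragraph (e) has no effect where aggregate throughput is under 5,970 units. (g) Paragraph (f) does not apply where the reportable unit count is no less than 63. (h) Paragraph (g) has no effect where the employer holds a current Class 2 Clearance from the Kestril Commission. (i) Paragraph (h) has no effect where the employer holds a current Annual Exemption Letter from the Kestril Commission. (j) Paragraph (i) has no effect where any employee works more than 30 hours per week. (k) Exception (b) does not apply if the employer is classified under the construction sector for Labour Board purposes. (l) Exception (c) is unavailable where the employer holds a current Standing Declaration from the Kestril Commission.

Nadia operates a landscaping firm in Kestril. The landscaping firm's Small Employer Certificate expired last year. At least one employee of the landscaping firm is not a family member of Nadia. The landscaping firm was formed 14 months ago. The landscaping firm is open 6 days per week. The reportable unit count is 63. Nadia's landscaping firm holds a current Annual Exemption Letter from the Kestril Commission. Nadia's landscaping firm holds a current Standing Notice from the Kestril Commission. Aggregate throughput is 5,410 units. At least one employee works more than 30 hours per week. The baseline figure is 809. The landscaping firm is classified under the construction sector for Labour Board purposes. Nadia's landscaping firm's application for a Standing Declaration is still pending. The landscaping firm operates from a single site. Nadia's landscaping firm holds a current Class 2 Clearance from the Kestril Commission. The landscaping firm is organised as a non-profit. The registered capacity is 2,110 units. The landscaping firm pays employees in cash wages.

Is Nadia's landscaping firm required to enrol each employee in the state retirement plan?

Exception (a)'s conditions are all satisfied: the business's age is 14 months, under the 15 months limit; the baseline figure is 809, less than the 862 limit. Applying paragraphs (e)–(j): (e) is engaged (the registered capacity is 2,110 units, less than the 3,060 units limit), but is set aside by (f): (f) is engaged — aggregate throughput is 5,410 units, under the 5,970 units limit. (g) would limit (f) — the reportable unit count is 63, meeting the 63 threshold — but (h) sets (g) aside: (h) applies — a current Class 2 Clearance is held. (i) would limit (h) — a current Annual Exemption Letter is held — but (j) sets (i) aside: (j) is triggered — at least one employee exceeds 30 hours/week. Exception (a) stands.
Exception (b) fails — the Small Employer Certificate has expired.
Exception (c) does not apply: at least one employee is not a family member.
Exception (d) requires that the employer provides no cash remuneration (equity only); but employees are paid cash wages, so (d) is unavailable.

No — exception (a) applies; Nadia's landscaping firm is not required to enrol each employee in the state retirement plan.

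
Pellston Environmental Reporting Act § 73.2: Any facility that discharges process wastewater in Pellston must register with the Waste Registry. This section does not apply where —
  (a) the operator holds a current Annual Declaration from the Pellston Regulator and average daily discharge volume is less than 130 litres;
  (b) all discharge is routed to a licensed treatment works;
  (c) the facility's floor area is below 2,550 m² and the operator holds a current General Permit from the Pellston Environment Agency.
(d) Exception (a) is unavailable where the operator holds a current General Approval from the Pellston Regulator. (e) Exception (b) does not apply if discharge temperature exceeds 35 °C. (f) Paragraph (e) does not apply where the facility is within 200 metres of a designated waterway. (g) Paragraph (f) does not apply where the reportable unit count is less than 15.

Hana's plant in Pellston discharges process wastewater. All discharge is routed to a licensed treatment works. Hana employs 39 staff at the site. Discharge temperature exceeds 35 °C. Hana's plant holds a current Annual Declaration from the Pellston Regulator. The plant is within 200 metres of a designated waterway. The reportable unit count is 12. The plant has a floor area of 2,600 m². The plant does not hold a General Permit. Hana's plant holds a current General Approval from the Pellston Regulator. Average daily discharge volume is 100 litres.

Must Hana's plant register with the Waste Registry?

Exception (a)'s conditions are all satisfied: a current Annual Declaration is held; average daily discharge volume is 100 litres, less than the 130 litres limit. However, paragraph (d) must be considered: (d) applies — a current General Approval is held. So (a) is unavailable.
Exception (b) is satisfied on its face — discharge is routed to a licensed treatment works. However, paragraphs (e)–(g) must be considered: (e) applies — discharge temperature exceeds 35 °C. (f) would limit (e) — the plant is within 200 m of a designated waterway — but (g) sets (f) aside: (g) is engaged — the reportable unit count is 12, less than the 15 limit. (b) is therefore removed.
Exception (c) fails — the facility's floor area is 2,600 m², not below 2,550 m².
Every exception is unavailable, so the rule governs.

Yes — Hana's plant must register with the Waste Registry.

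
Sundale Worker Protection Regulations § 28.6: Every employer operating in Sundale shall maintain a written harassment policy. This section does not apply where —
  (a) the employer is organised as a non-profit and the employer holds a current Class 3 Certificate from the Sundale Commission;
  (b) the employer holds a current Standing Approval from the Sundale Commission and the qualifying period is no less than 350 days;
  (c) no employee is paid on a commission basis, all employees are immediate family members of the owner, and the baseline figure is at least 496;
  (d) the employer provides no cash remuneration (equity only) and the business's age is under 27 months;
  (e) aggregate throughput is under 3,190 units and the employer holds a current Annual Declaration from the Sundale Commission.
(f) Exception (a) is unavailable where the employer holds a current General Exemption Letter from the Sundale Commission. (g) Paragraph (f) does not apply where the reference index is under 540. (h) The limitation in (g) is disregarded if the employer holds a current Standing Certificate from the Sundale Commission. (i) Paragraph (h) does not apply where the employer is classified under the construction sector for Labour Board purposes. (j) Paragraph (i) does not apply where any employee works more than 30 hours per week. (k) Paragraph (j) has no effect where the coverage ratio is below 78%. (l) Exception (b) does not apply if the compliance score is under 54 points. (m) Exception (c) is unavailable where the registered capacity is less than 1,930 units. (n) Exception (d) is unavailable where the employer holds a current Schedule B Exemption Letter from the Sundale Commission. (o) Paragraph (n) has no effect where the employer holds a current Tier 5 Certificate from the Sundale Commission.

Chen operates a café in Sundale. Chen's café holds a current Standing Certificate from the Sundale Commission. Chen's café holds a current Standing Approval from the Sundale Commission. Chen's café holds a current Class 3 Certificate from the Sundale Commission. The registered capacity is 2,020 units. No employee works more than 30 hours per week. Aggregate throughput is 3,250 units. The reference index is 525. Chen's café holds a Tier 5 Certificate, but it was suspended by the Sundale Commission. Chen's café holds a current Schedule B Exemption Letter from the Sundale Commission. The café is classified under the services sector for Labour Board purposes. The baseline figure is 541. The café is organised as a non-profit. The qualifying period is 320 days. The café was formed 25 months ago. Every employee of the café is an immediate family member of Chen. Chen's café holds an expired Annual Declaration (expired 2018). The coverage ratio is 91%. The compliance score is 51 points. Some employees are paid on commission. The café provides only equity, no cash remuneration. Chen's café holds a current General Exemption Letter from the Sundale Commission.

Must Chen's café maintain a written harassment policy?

Yes — Chen's café must maintain a written harassment policy.

Exception (a) is satisfied on its face — the employer is a non-profit; a current Class 3 Certificate is held. But applying paragraphs (f)–(k): (f) operates against (a): a current General Exemption Letter is held. (g) would limit (f) — the reference index is 525, under the 540 limit — but (h) sets (g) aside: (h) operates against (g): a current Standing Certificate is held. (i), which would lift (h), is not engaged — the café is classified under the services sector. So (a) is unavailable.
Exception (b) requires that the qualifying period is no less than 350 days; but the qualifying period is 320 days, short of 350 days, so (b) is unavailable.
Exception (c) requires that no employee is paid on a commission basis; but some employees are paid on commission, so (c) is unavailable.
Exception (d)'s conditions are all satisfied: remuneration is equity-only; the business's age is 25 months, under the 27 months limit. But: (n) applies — a current Schedule B Exemption Letter is held. (o), which would lift (n), is not triggered — there is no Tier 5 Certificate in force. Exception (d) does not apply.
Exception (e) does not apply: aggregate throughput is 3,250 units, not under 3,190 units.
No exception is made out. Chen's café falls within the general rule.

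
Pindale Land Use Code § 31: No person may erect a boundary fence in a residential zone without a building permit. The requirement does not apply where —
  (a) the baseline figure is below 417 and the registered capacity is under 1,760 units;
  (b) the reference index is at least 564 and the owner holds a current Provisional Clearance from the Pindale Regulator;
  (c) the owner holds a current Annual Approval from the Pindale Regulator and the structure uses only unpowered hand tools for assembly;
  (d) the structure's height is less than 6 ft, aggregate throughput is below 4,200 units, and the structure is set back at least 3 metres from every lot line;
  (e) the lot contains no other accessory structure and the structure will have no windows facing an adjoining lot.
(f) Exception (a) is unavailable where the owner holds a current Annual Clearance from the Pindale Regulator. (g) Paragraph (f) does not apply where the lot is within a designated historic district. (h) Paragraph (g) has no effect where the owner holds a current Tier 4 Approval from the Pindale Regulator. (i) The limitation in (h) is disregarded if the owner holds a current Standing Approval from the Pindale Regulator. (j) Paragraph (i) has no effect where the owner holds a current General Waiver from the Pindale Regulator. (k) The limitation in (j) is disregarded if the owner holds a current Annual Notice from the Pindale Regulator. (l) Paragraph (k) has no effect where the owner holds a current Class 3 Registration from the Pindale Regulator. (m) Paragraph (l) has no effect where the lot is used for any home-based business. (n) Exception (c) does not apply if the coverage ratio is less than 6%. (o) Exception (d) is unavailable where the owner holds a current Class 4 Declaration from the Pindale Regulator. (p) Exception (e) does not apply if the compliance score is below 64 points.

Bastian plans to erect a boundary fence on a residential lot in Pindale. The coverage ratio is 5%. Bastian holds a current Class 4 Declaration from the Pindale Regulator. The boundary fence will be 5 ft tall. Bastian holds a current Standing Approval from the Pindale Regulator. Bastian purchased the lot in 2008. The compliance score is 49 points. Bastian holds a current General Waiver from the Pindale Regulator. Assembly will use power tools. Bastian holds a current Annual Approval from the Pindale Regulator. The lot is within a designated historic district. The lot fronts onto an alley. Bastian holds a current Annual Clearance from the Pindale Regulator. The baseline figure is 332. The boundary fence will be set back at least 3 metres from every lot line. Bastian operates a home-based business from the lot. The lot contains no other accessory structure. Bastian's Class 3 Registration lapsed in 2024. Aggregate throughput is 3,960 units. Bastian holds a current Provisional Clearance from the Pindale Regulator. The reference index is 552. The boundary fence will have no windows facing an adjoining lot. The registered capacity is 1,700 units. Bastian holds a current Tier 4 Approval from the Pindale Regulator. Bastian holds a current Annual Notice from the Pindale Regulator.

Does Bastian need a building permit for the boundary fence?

Exception (a) is satisfied on its face — the baseline figure is 332, below the 417 limit; the registered capacity is 1,700 units, under the 1,760 units limit. Considering the limiting provisions: (f) operates (a current Annual Clearance is held), but is set aside by (g): (g) is engaged — the lot is in a historic district. (h) would limit (g) — a current Tier 4 Approval is held — but (i) sets (h) aside: (i) is engaged — a current Standing Approval is held. (j) is triggered (a current General Waiver is held), but yields to (k): (k) operates against (j): a current Annual Notice is held. (l) does not operate here (no current Class 3 Registration is held), so (k) stands. So (a) applies.
Exception (b) does not apply: the reference index is 552, short of 564.
Exception (c) requires that the structure uses only unpowered hand tools for assembly; but assembly uses power tools, so (c) is unavailable.
Exception (d): the structure's height is 5 ft, less than the 6 ft limit; aggregate throughput is 3,960 units, below the 4,200 units limit; the setback is at least 3 m on every side — every condition holds. But applying paragraph (o): (o) is triggered — a current Class 4 Declaration is held. So (d) is unavailable.
All of (e)'s requirements are met (the lot has no other accessory structure; no windows face an adjoining lot). Turning to paragraph (p): (p) operates against (e): the compliance score is 49 points, below the 64 points limit. (e) is therefore removed.

No — exception (a) applies; Bastian does not need a building permit.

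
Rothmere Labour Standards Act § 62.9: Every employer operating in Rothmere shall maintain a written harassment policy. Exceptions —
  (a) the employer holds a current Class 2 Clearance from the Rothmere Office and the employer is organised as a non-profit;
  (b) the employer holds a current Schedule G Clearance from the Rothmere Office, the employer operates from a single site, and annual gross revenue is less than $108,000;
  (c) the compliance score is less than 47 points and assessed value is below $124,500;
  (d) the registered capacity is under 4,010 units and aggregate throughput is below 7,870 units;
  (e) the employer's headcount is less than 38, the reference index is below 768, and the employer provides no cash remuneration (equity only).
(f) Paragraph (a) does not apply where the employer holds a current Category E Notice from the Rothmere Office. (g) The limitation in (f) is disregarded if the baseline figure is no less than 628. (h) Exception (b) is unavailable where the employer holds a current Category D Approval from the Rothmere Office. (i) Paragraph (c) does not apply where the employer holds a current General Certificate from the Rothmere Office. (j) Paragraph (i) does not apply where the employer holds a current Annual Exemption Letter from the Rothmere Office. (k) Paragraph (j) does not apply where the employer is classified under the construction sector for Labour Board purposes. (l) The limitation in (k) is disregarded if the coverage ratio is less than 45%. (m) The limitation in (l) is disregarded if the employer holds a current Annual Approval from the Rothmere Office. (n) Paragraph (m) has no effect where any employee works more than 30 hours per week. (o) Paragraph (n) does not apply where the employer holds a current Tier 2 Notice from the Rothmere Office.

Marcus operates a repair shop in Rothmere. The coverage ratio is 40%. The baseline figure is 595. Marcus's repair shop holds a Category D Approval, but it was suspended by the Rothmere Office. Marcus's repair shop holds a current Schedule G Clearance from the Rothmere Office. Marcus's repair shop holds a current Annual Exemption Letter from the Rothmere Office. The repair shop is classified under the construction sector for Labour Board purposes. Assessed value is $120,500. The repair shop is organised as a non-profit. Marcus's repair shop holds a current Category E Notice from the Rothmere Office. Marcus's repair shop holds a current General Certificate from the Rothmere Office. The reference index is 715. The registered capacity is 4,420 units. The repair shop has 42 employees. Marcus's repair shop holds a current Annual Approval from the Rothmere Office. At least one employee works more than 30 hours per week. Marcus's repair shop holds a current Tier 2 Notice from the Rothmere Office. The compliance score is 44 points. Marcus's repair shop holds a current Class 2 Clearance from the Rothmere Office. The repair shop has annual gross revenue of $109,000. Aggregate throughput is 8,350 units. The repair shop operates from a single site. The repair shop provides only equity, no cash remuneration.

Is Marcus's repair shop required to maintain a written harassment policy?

Yes — Marcus's repair shop must maintain a written harassment policy.

Exception (a)'s conditions are all satisfied: a current Class 2 Clearance is held; the employer is a non-profit. But applying paragraphs (f)–(g): (f) operates against (a): a current Category E Notice is held. (g), which would lift (f), is not triggered — the baseline figure is 595, short of 628. Exception (a) does not apply.
Exception (b) requires that annual gross revenue is less than $108,000; but annual gross revenue is $109,000, not less than $108,000, so (b) is unavailable.
Exception (c): the compliance score is 44 points, less than the 47 points limit; assessed value is $120,500, below the $124,500 limit — every condition holds. Turning to paragraphs (i)–(o): (i) operates against (c): a current General Certificate is held. (j) is triggered (a current Annual Exemption Letter is held), but yields to (k): (k) operates against (j): the repair shop is classified under the construction sector. (l) would limit (k) — the coverage ratio is 40%, less than the 45% limit — but (m) sets (l) aside: (m) is engaged — a current Annual Approval is held. (n) would limit (m) — at least one employee exceeds 30 hours/week — but (o) sets (n) aside: (o) operates against (n): a current Tier 2 Notice is held. Exception (c) does not apply.
Exception (d) does not apply: the registered capacity is 4,420 units, not under 4,010 units.
Exception (e) does not apply: the employer's headcount is 42, not less than 38.
No exception is made out. Marcus's repair shop falls within the general rule.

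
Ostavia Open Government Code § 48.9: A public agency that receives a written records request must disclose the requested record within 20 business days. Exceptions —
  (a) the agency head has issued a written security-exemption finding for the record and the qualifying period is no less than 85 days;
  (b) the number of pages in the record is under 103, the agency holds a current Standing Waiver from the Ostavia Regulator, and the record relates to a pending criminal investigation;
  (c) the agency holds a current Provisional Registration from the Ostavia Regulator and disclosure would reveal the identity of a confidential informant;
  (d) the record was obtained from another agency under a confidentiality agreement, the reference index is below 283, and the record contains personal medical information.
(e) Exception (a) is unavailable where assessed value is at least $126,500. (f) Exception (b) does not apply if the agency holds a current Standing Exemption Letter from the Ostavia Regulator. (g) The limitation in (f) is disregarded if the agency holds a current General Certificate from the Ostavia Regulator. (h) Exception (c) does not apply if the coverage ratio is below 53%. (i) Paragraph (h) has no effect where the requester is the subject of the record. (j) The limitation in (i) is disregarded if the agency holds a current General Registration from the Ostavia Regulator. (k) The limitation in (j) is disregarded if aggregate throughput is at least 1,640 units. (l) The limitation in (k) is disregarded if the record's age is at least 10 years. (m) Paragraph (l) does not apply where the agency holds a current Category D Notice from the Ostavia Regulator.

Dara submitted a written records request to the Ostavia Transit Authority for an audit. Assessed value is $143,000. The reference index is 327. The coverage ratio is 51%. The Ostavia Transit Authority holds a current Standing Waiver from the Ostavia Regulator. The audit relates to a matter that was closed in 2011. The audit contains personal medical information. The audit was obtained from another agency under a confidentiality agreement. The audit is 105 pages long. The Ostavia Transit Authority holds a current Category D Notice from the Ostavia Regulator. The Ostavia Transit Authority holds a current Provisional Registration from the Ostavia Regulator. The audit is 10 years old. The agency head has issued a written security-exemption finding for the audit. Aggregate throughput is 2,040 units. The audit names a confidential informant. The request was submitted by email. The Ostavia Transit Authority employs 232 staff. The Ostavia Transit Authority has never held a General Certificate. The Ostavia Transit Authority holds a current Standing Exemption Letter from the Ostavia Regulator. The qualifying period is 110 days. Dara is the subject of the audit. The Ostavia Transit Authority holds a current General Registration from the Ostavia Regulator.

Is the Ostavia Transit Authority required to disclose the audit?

Exception (a)'s conditions are all satisfied: a written security-exemption finding has been issued; the qualifying period is 110 days, meeting the 85 days threshold. But applying paragraph (e): (e) is triggered — assessed value is $143,000, meeting the $126,500 threshold. Exception (a) does not apply.
Exception (b) fails — the number of pages in the record is 105, not under 103.
Exception (c): a current Provisional Registration is held; the audit names a confidential informant — every condition holds. Under paragraphs (h)–(m): (h) is triggered (the coverage ratio is 51%, below the 53% limit), but yields to (i): (i) operates against (h): Dara is the subject of the audit. (j) operates (a current General Registration is held), but is displaced by (k): (k) operates against (j): aggregate throughput is 2,040 units, meeting the 1,640 units threshold. (l) would limit (k) — the record's age is 10 years, meeting the 10 years threshold — but (m) sets (l) aside: (m) operates against (l): a current Category D Notice is held. So (c) applies.
Exception (d) fails — the reference index is 327, not below 283.

No — exception (c) applies; the Ostavia Transit Authority is not required to disclose the audit.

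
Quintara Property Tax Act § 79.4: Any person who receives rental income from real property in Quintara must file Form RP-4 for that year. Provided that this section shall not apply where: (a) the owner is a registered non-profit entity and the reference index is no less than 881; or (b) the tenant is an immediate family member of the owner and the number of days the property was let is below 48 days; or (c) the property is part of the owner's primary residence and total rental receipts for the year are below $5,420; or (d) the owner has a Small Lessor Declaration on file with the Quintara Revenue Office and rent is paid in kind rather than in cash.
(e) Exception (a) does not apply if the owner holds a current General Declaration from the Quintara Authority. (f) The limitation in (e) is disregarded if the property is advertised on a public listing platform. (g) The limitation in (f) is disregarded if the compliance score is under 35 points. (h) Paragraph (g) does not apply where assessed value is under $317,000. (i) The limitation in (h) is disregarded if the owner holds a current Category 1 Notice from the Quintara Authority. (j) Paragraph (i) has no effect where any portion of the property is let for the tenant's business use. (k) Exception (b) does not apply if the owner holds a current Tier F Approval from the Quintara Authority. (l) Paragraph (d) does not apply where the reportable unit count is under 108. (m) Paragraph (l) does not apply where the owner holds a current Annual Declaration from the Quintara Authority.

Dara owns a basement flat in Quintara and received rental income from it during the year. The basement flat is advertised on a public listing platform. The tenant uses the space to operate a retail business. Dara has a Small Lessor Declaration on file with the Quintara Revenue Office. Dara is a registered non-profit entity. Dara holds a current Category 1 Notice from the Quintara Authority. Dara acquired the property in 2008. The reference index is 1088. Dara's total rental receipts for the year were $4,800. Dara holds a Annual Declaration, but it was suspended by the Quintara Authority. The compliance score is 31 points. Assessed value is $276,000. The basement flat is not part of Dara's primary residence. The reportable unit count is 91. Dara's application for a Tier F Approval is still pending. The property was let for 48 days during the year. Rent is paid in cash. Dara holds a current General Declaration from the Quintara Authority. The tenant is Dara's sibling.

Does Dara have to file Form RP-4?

No — exception (a) applies; Dara is not required to file Form RP-4.

Exception (a)'s conditions are all satisfied: Dara is a registered non-profit; the reference index is 1,088, meeting the 881 threshold. Considering the limiting provisions: (e) is engaged (a current General Declaration is held), but is itself disapplied by (f): (f) operates against (e): the property is publicly advertised. (g) is triggered (the compliance score is 31 points, under the 35 points limit), but yields to (h): (h) operates — assessed value is $276,000, under the $317,000 limit. (i) operates (a current Category 1 Notice is held), but is set aside by (j): (j) applies — the space is let for business use. (a) remains available.
Exception (b) requires that the number of days the property was let is below 48 days; but the number of days the property was let is 48 days, not below 48 days, so (b) is unavailable.
Exception (c) requires that the property is part of the owner's primary residence; but the basement flat is not part of the primary residence, so (c) is unavailable.
Exception (d) requires that rent is paid in kind rather than in cash; but rent is paid in cash, so (d) is unavailable.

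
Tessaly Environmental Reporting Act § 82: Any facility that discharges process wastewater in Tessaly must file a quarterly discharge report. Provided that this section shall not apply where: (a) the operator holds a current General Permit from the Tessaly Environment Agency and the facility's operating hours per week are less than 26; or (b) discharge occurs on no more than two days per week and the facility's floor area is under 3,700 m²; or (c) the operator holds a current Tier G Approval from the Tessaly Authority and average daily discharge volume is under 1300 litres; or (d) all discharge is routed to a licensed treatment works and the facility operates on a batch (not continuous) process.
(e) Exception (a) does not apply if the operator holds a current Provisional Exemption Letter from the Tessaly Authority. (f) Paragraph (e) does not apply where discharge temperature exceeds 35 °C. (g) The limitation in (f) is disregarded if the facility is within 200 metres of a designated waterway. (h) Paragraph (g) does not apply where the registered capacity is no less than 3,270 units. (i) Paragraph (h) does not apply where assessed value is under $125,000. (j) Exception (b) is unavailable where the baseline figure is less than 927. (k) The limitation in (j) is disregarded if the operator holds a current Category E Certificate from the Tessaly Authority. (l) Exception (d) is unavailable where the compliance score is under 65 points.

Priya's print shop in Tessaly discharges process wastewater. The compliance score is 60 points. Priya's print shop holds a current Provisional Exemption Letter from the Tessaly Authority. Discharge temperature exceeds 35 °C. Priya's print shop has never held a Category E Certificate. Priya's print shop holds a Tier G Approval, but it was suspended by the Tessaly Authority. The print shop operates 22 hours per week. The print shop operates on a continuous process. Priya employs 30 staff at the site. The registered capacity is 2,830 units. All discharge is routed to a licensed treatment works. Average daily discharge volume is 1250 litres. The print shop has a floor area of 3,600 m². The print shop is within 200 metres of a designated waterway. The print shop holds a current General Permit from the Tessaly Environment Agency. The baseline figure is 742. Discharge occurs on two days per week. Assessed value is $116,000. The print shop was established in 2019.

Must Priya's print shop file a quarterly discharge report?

Yes — Priya's print shop must file a quarterly discharge report.

Exception (a)'s conditions are all satisfied: a current General Permit is held; the facility's operating hours per week are 22, less than the 26 limit. But applying paragraphs (e)–(i): (e) operates against (a): a current Provisional Exemption Letter is held. (f) applies (discharge temperature exceeds 35 °C), but is itself disapplied by (g): (g) is triggered — the print shop is within 200 m of a designated waterway. (h), which would lift (g), does not operate here — the registered capacity is 2,830 units, short of 3,270 units. So (a) is unavailable.
All of (b)'s requirements are met (discharge occurs on no more than two days per week; the facility's floor area is 3,600 m², under the 3,700 m² limit). But applying paragraphs (j)–(k): (j) operates against (b): the baseline figure is 742, less than the 927 limit. (k), which would lift (j), is not triggered — the Category E Certificate is not current. So (b) is unavailable.
Exception (c) fails — there is no Tier G Approval in force.
Exception (d) does not apply: the facility operates on a continuous process.
None of the exceptions is available; § 82 applies in full.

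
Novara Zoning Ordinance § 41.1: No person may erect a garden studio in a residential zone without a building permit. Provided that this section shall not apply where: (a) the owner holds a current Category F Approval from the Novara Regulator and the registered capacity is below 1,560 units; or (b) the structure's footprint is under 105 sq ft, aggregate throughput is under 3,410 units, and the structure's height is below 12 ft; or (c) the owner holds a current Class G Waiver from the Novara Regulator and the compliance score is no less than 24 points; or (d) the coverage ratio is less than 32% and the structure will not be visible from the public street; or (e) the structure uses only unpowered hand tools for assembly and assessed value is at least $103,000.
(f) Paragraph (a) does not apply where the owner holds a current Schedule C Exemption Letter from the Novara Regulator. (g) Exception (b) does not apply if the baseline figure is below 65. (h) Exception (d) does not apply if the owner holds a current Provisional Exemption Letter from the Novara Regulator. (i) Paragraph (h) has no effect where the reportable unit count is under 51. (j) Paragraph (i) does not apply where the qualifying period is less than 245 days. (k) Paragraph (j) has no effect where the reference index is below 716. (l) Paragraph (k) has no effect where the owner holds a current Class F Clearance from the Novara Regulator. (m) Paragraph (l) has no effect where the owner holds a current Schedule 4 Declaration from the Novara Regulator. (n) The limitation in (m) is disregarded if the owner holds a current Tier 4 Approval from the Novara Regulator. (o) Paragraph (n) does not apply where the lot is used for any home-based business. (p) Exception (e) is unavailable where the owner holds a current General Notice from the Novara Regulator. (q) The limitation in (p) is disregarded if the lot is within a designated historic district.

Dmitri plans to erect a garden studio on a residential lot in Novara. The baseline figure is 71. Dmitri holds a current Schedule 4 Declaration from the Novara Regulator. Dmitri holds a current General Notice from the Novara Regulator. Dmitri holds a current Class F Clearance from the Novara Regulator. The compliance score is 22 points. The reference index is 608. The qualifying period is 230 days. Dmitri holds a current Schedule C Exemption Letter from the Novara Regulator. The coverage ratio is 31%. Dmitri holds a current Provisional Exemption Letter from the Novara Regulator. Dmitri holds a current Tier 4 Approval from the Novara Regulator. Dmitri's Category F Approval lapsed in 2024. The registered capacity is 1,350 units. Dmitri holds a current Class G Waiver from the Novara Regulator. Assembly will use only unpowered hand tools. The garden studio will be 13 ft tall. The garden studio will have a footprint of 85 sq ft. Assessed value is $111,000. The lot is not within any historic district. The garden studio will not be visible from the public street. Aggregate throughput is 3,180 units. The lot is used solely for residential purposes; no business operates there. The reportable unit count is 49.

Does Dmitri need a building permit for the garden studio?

Yes — Dmitri must obtain a building permit.

Exception (a) does not apply: no current Category F Approval is held.
Exception (b) requires that the structure's height is below 12 ft; but the structure's height is 13 ft, not below 12 ft, so (b) is unavailable.
Exception (c) fails — the compliance score is 22 points, short of 24 points.
Exception (d): the coverage ratio is 31%, less than the 32% limit; the structure will not be visible from the street — every condition holds. Turning to paragraphs (h)–(o): (h) operates against (d): a current Provisional Exemption Letter is held. (i) is engaged (the reportable unit count is 49, under the 51 limit), but is displaced by (j): (j) operates against (i): the qualifying period is 230 days, less than the 245 days limit. (k) would limit (j) — the reference index is 608, below the 716 limit — but (l) sets (k) aside: (l) applies — a current Class F Clearance is held. (m) would limit (l) — a current Schedule 4 Declaration is held — but (n) sets (m) aside: (n) operates against (m): a current Tier 4 Approval is held. (o), which would lift (n), is not engaged — the lot is solely residential. Exception (d) does not apply.
Exception (e): assembly uses only hand tools; assessed value is $111,000, meeting the $103,000 threshold — every condition holds. But applying paragraphs (p)–(q): (p) operates against (e): a current General Notice is held. (q), which would lift (p), is inapplicable — the lot is not in a historic district. (e) is therefore removed.
Every exception is unavailable, so the rule governs.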